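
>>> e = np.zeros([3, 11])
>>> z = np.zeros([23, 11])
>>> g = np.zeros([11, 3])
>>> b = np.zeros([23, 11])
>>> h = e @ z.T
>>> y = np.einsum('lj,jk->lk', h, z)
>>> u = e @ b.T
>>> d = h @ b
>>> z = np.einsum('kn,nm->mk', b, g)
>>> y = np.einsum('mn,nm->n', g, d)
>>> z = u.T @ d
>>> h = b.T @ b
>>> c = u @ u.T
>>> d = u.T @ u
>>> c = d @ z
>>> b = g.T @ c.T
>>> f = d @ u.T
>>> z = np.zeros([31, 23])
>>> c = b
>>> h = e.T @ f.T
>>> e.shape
(3, 11)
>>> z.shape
(31, 23)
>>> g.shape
(11, 3)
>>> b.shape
(3, 23)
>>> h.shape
(11, 23)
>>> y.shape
(3,)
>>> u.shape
(3, 23)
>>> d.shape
(23, 23)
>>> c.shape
(3, 23)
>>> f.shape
(23, 3)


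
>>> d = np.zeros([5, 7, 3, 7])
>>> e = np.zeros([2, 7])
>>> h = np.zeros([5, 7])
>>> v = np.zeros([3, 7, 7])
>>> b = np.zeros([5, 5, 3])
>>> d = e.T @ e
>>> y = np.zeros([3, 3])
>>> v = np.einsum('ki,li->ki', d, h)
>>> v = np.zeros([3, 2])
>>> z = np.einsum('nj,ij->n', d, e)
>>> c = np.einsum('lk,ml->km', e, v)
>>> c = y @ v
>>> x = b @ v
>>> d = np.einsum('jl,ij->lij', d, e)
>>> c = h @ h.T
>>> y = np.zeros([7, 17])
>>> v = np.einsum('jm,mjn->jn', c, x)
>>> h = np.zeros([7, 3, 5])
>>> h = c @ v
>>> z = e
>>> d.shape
(7, 2, 7)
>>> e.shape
(2, 7)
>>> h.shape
(5, 2)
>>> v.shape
(5, 2)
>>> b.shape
(5, 5, 3)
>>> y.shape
(7, 17)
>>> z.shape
(2, 7)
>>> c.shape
(5, 5)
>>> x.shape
(5, 5, 2)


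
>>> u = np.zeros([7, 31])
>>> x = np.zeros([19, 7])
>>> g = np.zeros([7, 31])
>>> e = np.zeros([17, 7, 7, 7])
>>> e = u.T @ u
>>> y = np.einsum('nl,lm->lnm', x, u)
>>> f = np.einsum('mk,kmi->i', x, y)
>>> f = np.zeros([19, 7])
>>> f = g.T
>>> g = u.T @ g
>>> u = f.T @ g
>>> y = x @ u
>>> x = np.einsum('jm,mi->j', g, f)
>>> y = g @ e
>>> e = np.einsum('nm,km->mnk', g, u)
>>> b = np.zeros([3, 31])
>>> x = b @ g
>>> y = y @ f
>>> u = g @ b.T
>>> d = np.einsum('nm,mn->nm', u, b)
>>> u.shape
(31, 3)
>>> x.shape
(3, 31)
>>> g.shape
(31, 31)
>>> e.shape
(31, 31, 7)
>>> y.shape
(31, 7)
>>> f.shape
(31, 7)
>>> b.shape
(3, 31)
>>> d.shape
(31, 3)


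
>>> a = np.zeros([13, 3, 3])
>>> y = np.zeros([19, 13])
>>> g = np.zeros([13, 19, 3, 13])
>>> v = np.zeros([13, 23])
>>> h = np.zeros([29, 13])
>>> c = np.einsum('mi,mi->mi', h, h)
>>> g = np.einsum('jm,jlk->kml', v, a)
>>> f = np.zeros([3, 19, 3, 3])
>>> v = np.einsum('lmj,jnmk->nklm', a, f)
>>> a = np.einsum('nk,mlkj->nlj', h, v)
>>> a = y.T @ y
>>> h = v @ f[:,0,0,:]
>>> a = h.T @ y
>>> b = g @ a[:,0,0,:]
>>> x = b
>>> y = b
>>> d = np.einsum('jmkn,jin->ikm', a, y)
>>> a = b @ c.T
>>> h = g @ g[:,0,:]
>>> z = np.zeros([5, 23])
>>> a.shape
(3, 23, 29)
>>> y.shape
(3, 23, 13)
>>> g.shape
(3, 23, 3)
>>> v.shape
(19, 3, 13, 3)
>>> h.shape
(3, 23, 3)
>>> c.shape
(29, 13)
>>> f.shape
(3, 19, 3, 3)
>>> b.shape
(3, 23, 13)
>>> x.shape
(3, 23, 13)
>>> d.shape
(23, 3, 13)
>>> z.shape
(5, 23)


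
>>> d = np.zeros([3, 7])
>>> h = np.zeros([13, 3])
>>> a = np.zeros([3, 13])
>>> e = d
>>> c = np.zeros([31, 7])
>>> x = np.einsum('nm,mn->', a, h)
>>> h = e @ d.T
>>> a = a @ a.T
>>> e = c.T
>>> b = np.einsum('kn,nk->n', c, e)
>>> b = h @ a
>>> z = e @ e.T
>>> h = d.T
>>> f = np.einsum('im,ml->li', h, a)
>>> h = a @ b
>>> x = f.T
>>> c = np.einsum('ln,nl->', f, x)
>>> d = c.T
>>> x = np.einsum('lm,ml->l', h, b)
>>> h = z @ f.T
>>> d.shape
()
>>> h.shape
(7, 3)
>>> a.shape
(3, 3)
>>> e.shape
(7, 31)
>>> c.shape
()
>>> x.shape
(3,)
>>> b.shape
(3, 3)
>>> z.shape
(7, 7)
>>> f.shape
(3, 7)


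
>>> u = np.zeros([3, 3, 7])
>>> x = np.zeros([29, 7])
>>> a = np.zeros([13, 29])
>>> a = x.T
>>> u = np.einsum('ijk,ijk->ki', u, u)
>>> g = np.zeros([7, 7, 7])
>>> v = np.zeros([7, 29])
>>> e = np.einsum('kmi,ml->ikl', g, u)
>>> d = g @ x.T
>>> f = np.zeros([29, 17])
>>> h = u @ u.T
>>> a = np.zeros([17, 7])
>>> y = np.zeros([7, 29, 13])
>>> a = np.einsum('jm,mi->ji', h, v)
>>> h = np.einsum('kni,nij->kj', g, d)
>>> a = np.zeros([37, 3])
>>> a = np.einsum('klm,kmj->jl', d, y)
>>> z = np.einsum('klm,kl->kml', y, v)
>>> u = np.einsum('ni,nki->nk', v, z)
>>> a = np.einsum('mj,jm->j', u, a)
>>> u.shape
(7, 13)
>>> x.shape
(29, 7)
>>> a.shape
(13,)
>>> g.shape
(7, 7, 7)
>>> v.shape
(7, 29)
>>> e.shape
(7, 7, 3)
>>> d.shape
(7, 7, 29)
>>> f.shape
(29, 17)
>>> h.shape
(7, 29)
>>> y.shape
(7, 29, 13)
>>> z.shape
(7, 13, 29)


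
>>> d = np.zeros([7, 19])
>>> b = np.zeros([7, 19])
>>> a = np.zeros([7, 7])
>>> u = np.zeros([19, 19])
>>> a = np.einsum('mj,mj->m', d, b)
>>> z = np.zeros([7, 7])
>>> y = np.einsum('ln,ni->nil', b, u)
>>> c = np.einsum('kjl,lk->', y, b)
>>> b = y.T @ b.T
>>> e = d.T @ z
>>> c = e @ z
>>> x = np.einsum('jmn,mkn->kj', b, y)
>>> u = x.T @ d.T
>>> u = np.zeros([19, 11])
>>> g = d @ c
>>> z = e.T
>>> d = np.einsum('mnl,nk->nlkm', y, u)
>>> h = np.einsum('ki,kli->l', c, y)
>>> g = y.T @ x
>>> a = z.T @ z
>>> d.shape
(19, 7, 11, 19)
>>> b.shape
(7, 19, 7)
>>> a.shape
(19, 19)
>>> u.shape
(19, 11)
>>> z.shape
(7, 19)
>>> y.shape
(19, 19, 7)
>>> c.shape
(19, 7)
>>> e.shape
(19, 7)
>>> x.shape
(19, 7)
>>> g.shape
(7, 19, 7)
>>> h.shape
(19,)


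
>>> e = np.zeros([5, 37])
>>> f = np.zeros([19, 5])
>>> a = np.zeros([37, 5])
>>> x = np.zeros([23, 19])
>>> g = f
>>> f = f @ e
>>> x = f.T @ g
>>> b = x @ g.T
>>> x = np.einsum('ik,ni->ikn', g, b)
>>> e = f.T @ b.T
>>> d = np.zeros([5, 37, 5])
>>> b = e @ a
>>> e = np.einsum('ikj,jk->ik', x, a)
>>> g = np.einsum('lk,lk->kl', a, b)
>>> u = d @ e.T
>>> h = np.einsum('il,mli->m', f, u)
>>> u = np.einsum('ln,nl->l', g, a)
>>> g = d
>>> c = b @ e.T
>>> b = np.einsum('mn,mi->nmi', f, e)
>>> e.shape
(19, 5)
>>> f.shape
(19, 37)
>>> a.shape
(37, 5)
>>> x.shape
(19, 5, 37)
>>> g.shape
(5, 37, 5)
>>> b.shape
(37, 19, 5)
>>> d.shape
(5, 37, 5)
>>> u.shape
(5,)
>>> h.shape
(5,)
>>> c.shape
(37, 19)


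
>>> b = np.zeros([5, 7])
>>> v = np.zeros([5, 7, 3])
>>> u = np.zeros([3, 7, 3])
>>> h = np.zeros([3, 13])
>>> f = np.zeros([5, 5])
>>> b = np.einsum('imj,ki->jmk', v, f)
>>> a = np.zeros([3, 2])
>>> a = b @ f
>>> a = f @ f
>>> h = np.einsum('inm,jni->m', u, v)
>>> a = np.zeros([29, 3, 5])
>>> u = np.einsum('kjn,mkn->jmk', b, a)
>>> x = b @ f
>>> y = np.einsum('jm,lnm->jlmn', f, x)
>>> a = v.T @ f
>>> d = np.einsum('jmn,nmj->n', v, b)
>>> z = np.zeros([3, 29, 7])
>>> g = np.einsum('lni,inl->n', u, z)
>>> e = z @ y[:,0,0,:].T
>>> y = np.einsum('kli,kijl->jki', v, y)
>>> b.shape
(3, 7, 5)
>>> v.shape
(5, 7, 3)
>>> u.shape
(7, 29, 3)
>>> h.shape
(3,)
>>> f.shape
(5, 5)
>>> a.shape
(3, 7, 5)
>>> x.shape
(3, 7, 5)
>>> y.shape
(5, 5, 3)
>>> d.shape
(3,)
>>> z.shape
(3, 29, 7)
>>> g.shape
(29,)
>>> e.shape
(3, 29, 5)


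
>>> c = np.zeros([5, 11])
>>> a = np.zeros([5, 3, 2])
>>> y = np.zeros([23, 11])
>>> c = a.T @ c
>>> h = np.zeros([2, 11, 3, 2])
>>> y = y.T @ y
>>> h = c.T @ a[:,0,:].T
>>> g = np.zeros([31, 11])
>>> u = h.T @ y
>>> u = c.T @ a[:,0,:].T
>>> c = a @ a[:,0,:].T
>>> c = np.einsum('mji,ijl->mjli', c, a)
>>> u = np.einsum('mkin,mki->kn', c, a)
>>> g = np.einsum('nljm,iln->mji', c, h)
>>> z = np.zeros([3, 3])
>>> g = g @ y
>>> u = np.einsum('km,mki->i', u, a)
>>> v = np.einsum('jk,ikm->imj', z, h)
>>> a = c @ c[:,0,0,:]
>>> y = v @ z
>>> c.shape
(5, 3, 2, 5)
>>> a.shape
(5, 3, 2, 5)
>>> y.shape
(11, 5, 3)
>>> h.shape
(11, 3, 5)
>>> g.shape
(5, 2, 11)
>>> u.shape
(2,)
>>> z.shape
(3, 3)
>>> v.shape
(11, 5, 3)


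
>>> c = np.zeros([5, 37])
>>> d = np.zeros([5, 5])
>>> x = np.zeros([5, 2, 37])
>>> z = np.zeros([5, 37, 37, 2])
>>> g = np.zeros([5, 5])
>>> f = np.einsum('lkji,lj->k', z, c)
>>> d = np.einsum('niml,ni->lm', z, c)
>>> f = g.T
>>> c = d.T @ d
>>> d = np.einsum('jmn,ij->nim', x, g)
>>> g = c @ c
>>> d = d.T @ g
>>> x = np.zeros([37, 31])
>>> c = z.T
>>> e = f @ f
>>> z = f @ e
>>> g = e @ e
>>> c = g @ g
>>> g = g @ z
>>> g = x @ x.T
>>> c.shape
(5, 5)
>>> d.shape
(2, 5, 37)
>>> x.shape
(37, 31)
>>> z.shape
(5, 5)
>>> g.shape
(37, 37)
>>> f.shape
(5, 5)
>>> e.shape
(5, 5)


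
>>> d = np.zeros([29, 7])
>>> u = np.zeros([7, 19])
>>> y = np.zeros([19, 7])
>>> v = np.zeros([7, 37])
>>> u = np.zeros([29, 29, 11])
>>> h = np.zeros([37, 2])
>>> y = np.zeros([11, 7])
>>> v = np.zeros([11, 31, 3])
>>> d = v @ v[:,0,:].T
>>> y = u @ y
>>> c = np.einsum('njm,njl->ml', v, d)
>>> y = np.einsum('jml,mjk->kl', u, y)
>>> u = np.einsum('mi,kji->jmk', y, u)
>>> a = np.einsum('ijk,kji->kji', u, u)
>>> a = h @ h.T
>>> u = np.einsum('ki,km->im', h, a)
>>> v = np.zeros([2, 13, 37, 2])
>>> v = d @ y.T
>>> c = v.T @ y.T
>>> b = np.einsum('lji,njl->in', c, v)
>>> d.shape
(11, 31, 11)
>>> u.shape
(2, 37)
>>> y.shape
(7, 11)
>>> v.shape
(11, 31, 7)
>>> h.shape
(37, 2)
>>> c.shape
(7, 31, 7)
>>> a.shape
(37, 37)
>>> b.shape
(7, 11)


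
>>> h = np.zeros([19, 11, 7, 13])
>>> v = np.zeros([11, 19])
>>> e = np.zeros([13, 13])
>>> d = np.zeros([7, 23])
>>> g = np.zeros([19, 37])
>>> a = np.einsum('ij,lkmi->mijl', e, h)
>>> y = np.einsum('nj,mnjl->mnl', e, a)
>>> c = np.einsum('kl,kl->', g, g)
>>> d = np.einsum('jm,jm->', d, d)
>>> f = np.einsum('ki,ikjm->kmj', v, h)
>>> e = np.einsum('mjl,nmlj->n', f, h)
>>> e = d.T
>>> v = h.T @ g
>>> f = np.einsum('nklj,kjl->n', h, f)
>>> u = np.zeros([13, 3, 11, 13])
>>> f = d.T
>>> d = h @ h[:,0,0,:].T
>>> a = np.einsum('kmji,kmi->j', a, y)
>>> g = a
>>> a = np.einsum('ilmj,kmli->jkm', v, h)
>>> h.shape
(19, 11, 7, 13)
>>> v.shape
(13, 7, 11, 37)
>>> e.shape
()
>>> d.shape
(19, 11, 7, 19)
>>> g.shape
(13,)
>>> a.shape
(37, 19, 11)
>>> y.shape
(7, 13, 19)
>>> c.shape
()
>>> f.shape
()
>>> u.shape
(13, 3, 11, 13)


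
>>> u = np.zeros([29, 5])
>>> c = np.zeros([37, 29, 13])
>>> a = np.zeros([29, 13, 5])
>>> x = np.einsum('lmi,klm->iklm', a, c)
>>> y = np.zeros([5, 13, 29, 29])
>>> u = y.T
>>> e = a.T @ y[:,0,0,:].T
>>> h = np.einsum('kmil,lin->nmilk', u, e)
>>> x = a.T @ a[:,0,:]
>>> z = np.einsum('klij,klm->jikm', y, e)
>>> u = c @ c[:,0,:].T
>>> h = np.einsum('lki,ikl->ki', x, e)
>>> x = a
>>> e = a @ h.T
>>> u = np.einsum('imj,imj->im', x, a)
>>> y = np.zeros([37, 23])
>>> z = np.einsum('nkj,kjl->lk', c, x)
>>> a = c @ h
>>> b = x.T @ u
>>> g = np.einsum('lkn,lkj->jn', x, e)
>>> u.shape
(29, 13)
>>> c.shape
(37, 29, 13)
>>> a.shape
(37, 29, 5)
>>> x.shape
(29, 13, 5)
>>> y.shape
(37, 23)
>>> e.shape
(29, 13, 13)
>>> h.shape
(13, 5)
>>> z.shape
(5, 29)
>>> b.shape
(5, 13, 13)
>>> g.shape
(13, 5)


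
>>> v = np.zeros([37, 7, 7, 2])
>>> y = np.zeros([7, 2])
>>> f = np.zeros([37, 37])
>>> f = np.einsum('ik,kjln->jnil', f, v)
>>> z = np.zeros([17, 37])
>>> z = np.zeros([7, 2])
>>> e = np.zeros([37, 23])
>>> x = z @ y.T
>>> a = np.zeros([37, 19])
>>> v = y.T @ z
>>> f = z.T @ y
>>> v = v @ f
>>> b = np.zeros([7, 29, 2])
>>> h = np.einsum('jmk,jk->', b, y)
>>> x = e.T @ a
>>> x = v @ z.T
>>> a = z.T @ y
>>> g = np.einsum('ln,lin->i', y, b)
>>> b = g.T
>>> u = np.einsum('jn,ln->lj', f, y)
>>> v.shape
(2, 2)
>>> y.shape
(7, 2)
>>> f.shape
(2, 2)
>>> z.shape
(7, 2)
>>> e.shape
(37, 23)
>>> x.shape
(2, 7)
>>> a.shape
(2, 2)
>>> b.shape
(29,)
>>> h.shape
()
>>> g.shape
(29,)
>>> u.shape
(7, 2)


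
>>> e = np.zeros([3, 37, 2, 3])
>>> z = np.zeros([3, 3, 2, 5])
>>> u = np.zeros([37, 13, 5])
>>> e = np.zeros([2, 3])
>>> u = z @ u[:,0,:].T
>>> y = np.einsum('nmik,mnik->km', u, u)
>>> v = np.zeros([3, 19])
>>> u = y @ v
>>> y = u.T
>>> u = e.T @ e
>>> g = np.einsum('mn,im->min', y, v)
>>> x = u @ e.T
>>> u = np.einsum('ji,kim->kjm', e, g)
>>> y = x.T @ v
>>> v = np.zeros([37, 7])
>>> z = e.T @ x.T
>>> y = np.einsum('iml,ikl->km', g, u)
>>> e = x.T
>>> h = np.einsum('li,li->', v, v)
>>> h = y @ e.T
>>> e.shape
(2, 3)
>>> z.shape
(3, 3)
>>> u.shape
(19, 2, 37)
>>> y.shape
(2, 3)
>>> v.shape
(37, 7)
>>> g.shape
(19, 3, 37)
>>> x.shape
(3, 2)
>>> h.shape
(2, 2)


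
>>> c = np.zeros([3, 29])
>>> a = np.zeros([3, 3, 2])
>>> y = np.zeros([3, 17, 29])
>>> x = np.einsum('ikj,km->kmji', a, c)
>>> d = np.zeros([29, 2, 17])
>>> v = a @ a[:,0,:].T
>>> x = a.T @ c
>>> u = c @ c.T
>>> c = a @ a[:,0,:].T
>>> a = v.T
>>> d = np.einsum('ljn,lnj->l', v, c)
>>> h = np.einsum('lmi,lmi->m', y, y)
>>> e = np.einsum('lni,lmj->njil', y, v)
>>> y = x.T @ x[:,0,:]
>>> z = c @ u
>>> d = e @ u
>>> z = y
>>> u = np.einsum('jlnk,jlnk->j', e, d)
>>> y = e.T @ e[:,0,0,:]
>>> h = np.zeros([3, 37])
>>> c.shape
(3, 3, 3)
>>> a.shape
(3, 3, 3)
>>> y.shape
(3, 29, 3, 3)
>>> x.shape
(2, 3, 29)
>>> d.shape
(17, 3, 29, 3)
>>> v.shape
(3, 3, 3)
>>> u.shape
(17,)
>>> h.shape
(3, 37)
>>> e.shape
(17, 3, 29, 3)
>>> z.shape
(29, 3, 29)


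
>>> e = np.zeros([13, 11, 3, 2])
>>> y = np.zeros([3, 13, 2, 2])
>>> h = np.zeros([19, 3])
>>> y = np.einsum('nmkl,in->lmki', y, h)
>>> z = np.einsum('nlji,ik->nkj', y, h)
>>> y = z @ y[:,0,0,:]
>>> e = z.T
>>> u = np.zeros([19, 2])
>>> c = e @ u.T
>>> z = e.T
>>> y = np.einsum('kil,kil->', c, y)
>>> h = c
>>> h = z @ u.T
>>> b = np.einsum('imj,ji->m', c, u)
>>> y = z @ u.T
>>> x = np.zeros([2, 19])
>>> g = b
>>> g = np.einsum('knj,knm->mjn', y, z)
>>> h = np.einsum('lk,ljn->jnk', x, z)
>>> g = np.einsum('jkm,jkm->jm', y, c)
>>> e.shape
(2, 3, 2)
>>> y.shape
(2, 3, 19)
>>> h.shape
(3, 2, 19)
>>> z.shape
(2, 3, 2)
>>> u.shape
(19, 2)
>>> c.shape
(2, 3, 19)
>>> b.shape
(3,)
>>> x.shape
(2, 19)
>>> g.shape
(2, 19)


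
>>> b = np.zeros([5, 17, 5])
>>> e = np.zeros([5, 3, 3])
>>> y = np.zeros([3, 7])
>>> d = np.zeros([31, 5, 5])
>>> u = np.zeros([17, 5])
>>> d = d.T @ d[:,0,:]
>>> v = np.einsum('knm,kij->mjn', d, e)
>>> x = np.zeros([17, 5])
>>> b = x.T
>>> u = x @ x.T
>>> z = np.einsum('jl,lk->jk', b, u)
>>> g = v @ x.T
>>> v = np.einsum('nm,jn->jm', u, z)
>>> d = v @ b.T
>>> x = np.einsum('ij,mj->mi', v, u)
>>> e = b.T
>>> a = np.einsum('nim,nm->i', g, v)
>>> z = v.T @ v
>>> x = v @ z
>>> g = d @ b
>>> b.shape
(5, 17)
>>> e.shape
(17, 5)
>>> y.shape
(3, 7)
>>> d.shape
(5, 5)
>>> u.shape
(17, 17)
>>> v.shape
(5, 17)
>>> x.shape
(5, 17)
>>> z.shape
(17, 17)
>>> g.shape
(5, 17)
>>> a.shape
(3,)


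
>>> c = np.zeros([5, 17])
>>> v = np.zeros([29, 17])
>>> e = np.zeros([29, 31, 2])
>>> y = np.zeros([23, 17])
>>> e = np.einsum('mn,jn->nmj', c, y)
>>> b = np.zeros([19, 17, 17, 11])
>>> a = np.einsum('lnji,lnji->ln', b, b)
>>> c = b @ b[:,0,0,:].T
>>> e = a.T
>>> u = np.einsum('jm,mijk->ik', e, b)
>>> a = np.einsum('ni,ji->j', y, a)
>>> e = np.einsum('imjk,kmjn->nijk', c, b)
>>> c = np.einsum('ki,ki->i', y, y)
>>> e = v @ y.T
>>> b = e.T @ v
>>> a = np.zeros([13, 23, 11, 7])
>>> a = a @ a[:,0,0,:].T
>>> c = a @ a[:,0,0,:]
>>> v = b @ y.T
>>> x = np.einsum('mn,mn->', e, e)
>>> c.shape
(13, 23, 11, 13)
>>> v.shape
(23, 23)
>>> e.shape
(29, 23)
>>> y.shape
(23, 17)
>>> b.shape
(23, 17)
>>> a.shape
(13, 23, 11, 13)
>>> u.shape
(17, 11)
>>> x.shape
()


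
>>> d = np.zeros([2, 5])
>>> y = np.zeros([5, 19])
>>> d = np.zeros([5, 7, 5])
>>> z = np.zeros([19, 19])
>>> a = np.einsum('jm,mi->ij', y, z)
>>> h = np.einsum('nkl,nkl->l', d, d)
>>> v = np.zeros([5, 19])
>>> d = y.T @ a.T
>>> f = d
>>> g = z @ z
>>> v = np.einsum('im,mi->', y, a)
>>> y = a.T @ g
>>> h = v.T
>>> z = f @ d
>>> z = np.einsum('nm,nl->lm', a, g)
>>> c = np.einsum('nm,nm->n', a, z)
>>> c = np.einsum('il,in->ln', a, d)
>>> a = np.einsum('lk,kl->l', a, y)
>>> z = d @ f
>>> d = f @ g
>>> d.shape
(19, 19)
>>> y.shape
(5, 19)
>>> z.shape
(19, 19)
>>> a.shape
(19,)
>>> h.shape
()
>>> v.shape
()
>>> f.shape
(19, 19)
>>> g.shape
(19, 19)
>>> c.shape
(5, 19)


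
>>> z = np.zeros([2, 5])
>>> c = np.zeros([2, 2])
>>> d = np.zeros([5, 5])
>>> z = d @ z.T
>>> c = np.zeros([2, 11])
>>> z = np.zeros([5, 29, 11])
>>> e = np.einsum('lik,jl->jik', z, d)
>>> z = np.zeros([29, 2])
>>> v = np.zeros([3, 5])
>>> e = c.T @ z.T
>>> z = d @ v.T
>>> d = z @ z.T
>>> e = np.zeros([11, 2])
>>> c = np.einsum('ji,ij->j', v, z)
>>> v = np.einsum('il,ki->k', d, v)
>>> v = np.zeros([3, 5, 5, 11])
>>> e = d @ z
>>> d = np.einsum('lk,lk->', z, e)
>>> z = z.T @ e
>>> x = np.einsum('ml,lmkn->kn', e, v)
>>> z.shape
(3, 3)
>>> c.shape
(3,)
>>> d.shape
()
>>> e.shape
(5, 3)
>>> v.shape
(3, 5, 5, 11)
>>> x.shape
(5, 11)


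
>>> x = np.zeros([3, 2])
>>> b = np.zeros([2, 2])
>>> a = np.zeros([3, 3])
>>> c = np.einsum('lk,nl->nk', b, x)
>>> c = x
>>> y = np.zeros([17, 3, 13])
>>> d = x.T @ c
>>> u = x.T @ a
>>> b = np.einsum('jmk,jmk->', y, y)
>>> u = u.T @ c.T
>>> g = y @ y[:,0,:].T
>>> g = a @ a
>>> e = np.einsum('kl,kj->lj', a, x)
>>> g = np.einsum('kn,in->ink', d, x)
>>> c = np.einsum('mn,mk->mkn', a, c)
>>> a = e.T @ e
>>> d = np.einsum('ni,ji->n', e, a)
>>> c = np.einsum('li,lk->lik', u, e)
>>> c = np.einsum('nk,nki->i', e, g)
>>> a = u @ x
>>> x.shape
(3, 2)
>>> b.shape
()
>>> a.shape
(3, 2)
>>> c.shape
(2,)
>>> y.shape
(17, 3, 13)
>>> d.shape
(3,)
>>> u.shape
(3, 3)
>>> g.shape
(3, 2, 2)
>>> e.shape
(3, 2)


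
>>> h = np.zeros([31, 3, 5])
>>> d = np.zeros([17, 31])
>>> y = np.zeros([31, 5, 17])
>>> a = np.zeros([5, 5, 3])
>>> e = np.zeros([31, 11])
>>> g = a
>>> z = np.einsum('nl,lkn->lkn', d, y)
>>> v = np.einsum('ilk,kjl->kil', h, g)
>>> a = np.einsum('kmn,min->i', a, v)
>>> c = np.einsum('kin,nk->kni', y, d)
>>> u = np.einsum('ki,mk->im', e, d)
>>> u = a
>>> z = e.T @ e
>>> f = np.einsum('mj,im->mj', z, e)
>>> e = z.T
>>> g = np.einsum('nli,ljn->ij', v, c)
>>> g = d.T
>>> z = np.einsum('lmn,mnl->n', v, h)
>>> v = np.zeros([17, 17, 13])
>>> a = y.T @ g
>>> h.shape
(31, 3, 5)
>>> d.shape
(17, 31)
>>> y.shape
(31, 5, 17)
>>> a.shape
(17, 5, 17)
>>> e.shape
(11, 11)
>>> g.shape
(31, 17)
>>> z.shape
(3,)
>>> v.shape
(17, 17, 13)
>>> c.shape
(31, 17, 5)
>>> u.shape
(31,)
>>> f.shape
(11, 11)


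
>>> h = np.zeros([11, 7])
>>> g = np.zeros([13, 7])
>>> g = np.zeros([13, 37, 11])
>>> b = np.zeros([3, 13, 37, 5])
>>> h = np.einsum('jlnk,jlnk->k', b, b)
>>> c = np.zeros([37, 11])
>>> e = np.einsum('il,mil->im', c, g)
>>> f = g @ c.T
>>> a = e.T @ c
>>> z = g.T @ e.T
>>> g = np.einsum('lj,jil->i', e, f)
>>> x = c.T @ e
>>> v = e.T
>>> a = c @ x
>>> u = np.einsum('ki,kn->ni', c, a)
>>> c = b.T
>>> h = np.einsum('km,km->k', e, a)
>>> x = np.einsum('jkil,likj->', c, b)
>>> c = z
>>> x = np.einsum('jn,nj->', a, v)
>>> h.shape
(37,)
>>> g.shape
(37,)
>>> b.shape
(3, 13, 37, 5)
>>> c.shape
(11, 37, 37)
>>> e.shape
(37, 13)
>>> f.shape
(13, 37, 37)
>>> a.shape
(37, 13)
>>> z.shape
(11, 37, 37)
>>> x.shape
()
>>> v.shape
(13, 37)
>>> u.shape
(13, 11)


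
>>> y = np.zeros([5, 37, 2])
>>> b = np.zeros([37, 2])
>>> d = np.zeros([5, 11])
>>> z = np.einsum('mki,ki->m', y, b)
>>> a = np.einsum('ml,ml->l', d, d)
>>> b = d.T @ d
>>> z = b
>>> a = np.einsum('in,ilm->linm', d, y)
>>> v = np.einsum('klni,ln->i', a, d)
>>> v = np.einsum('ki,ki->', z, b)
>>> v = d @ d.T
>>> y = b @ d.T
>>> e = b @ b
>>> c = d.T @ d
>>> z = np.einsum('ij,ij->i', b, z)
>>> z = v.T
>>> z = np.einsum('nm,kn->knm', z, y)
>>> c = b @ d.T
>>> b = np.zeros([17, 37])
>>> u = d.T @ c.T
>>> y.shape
(11, 5)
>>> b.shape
(17, 37)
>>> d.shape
(5, 11)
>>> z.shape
(11, 5, 5)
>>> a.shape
(37, 5, 11, 2)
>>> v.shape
(5, 5)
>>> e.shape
(11, 11)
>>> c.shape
(11, 5)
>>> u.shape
(11, 11)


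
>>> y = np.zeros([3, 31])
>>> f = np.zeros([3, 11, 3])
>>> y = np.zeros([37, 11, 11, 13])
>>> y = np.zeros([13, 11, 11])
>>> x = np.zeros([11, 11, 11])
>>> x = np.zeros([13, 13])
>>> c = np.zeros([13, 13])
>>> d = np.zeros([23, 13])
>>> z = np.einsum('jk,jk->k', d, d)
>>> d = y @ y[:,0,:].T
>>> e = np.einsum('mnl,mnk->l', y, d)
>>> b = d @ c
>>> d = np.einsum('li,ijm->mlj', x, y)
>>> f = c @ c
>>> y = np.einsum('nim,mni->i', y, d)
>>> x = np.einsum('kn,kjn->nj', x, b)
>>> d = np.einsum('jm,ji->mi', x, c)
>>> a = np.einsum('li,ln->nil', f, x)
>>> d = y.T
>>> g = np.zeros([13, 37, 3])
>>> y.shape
(11,)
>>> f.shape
(13, 13)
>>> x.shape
(13, 11)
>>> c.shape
(13, 13)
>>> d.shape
(11,)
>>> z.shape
(13,)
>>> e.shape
(11,)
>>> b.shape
(13, 11, 13)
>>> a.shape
(11, 13, 13)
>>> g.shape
(13, 37, 3)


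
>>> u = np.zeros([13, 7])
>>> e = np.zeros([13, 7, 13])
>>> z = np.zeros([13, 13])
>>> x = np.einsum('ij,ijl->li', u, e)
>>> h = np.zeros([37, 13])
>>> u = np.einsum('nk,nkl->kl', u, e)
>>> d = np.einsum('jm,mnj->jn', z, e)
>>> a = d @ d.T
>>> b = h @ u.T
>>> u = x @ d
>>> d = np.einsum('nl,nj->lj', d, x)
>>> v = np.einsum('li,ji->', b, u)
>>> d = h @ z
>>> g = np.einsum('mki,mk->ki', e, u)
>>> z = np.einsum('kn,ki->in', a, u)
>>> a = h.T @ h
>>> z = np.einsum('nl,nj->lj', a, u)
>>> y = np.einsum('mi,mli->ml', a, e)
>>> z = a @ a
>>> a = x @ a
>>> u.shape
(13, 7)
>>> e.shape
(13, 7, 13)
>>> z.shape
(13, 13)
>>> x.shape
(13, 13)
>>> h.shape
(37, 13)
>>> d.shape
(37, 13)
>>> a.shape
(13, 13)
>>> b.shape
(37, 7)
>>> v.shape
()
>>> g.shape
(7, 13)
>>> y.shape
(13, 7)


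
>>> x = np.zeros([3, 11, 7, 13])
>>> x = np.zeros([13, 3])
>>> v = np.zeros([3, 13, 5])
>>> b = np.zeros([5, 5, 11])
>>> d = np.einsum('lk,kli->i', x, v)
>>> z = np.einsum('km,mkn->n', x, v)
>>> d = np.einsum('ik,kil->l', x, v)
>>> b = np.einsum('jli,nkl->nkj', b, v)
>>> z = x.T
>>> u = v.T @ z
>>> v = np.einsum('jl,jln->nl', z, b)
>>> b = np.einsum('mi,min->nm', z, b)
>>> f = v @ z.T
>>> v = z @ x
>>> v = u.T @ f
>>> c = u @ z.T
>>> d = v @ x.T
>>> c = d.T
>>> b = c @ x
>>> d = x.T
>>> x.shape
(13, 3)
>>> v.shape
(13, 13, 3)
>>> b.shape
(13, 13, 3)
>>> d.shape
(3, 13)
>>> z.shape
(3, 13)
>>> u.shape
(5, 13, 13)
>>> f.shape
(5, 3)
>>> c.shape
(13, 13, 13)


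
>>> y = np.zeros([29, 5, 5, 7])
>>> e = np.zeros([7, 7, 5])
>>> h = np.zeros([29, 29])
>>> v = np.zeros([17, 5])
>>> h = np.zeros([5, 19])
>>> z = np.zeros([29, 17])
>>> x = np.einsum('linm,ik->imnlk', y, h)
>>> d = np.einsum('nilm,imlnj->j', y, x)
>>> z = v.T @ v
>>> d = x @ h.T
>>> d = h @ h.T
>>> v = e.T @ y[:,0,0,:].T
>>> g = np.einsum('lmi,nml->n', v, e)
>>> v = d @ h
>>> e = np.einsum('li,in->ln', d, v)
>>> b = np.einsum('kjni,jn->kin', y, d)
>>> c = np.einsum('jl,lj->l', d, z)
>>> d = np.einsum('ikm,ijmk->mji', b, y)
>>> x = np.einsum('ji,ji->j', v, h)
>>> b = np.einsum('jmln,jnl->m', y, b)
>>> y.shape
(29, 5, 5, 7)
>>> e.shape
(5, 19)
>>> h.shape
(5, 19)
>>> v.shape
(5, 19)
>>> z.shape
(5, 5)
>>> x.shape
(5,)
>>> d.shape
(5, 5, 29)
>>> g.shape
(7,)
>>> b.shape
(5,)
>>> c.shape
(5,)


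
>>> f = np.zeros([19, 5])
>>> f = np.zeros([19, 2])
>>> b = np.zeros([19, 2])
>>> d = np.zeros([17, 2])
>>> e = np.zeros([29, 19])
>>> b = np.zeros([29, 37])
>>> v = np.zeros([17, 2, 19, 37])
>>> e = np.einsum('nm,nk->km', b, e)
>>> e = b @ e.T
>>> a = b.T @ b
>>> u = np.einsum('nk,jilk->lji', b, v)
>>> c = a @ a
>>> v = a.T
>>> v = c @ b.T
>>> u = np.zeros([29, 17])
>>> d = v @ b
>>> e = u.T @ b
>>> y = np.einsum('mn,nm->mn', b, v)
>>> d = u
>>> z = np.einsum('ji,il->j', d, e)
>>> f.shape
(19, 2)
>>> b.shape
(29, 37)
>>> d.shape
(29, 17)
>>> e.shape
(17, 37)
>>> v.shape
(37, 29)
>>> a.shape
(37, 37)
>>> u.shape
(29, 17)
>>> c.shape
(37, 37)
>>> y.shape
(29, 37)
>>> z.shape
(29,)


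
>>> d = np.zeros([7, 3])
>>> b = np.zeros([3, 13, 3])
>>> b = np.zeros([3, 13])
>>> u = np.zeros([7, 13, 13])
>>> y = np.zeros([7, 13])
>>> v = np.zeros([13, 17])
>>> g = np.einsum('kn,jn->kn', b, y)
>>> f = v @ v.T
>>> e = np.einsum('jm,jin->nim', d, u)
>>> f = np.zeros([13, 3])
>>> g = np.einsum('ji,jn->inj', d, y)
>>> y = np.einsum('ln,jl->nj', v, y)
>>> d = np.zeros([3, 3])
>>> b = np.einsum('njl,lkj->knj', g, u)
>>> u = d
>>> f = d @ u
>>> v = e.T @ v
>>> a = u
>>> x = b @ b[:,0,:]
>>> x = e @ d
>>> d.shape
(3, 3)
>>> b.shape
(13, 3, 13)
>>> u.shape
(3, 3)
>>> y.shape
(17, 7)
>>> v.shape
(3, 13, 17)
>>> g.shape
(3, 13, 7)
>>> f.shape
(3, 3)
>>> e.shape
(13, 13, 3)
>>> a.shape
(3, 3)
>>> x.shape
(13, 13, 3)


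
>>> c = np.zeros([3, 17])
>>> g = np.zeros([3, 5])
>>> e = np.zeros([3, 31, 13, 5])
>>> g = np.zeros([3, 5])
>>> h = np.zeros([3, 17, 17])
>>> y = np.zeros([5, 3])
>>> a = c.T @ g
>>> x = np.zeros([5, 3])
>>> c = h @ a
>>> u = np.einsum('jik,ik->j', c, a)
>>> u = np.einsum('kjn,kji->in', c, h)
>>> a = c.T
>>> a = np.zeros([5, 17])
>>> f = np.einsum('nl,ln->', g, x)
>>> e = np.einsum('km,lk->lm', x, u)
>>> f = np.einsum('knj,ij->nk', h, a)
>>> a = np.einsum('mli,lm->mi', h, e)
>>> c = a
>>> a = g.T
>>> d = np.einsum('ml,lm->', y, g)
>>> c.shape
(3, 17)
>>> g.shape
(3, 5)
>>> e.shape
(17, 3)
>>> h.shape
(3, 17, 17)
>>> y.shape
(5, 3)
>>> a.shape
(5, 3)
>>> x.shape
(5, 3)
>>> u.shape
(17, 5)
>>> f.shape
(17, 3)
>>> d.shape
()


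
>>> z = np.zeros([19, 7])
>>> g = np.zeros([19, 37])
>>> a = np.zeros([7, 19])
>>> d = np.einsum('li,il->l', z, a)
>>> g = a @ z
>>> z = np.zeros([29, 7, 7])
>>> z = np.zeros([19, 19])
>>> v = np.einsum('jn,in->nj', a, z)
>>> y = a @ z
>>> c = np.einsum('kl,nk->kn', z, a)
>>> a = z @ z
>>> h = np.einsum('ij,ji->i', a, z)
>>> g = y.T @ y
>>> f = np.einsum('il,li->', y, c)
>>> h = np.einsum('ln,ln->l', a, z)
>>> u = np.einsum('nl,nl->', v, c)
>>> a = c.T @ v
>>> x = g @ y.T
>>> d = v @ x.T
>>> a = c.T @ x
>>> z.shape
(19, 19)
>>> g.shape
(19, 19)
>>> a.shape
(7, 7)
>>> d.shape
(19, 19)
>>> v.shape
(19, 7)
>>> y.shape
(7, 19)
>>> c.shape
(19, 7)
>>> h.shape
(19,)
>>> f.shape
()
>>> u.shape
()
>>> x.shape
(19, 7)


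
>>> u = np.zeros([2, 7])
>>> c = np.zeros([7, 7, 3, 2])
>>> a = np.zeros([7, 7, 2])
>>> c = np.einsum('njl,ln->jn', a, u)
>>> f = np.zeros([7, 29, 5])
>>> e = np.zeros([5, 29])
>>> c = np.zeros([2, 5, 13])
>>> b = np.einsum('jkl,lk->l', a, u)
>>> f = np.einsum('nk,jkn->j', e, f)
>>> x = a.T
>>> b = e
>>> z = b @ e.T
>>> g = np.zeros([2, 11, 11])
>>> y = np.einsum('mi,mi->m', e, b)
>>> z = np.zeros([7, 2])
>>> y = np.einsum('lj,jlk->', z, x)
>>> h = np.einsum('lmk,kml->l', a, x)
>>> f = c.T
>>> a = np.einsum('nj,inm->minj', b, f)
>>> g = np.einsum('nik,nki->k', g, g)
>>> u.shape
(2, 7)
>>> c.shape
(2, 5, 13)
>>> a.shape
(2, 13, 5, 29)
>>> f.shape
(13, 5, 2)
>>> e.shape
(5, 29)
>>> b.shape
(5, 29)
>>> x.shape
(2, 7, 7)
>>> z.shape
(7, 2)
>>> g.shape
(11,)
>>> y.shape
()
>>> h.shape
(7,)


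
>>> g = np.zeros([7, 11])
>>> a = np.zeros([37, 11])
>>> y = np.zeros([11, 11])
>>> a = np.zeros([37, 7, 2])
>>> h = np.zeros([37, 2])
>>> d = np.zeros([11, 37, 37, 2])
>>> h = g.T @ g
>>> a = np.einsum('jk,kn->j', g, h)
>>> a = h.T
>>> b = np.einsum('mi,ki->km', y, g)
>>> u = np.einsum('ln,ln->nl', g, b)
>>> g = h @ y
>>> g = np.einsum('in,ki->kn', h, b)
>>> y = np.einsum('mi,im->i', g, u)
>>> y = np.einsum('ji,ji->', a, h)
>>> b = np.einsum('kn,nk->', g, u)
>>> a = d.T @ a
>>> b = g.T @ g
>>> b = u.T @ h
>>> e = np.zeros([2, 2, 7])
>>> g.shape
(7, 11)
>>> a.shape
(2, 37, 37, 11)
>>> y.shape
()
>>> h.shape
(11, 11)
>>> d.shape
(11, 37, 37, 2)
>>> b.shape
(7, 11)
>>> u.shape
(11, 7)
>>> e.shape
(2, 2, 7)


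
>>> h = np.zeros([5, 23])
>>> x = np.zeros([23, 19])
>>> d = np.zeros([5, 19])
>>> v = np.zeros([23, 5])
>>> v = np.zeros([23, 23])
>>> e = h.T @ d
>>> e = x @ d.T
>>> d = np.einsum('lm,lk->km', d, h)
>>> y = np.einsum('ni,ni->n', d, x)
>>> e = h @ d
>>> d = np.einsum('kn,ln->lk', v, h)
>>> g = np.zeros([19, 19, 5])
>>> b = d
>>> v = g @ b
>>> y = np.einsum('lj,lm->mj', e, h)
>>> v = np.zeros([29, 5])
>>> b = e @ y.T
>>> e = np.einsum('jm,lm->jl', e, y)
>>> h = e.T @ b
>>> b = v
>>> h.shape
(23, 23)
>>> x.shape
(23, 19)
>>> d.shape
(5, 23)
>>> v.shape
(29, 5)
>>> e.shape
(5, 23)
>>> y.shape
(23, 19)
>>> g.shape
(19, 19, 5)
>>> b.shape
(29, 5)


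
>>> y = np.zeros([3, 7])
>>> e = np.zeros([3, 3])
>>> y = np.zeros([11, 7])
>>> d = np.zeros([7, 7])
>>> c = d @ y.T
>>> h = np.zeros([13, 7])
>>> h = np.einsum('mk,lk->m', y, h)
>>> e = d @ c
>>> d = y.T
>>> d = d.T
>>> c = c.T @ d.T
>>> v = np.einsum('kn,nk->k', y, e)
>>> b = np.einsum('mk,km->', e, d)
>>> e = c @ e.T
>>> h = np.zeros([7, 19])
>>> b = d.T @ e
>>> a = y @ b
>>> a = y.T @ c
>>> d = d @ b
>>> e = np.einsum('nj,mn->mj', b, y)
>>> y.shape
(11, 7)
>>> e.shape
(11, 7)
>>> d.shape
(11, 7)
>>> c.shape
(11, 11)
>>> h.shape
(7, 19)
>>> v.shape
(11,)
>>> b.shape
(7, 7)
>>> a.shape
(7, 11)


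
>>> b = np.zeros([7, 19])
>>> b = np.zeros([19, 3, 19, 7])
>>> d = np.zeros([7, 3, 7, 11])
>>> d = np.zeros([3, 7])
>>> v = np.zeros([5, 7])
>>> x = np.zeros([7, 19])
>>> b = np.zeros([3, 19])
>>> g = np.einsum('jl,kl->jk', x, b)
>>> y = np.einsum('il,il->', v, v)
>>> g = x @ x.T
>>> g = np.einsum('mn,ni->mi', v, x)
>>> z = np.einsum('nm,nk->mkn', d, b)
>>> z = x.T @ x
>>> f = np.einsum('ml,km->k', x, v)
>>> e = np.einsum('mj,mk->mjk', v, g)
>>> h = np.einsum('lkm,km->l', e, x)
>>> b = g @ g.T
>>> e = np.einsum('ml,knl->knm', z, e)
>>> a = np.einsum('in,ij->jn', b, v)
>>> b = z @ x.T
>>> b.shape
(19, 7)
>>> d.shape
(3, 7)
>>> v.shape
(5, 7)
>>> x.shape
(7, 19)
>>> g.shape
(5, 19)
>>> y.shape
()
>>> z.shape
(19, 19)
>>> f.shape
(5,)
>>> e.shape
(5, 7, 19)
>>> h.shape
(5,)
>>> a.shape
(7, 5)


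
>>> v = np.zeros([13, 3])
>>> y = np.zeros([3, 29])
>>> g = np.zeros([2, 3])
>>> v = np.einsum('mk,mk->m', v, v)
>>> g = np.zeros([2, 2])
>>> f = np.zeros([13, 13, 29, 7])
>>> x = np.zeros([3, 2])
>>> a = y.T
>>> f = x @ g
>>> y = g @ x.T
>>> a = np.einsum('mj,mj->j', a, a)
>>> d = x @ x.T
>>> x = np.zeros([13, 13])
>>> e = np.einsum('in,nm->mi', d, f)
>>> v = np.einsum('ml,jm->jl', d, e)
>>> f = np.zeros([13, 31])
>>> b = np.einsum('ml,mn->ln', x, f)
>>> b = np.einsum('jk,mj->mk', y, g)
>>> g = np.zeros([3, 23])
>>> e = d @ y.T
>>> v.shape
(2, 3)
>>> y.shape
(2, 3)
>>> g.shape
(3, 23)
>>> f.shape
(13, 31)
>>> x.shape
(13, 13)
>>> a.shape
(3,)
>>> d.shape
(3, 3)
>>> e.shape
(3, 2)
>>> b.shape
(2, 3)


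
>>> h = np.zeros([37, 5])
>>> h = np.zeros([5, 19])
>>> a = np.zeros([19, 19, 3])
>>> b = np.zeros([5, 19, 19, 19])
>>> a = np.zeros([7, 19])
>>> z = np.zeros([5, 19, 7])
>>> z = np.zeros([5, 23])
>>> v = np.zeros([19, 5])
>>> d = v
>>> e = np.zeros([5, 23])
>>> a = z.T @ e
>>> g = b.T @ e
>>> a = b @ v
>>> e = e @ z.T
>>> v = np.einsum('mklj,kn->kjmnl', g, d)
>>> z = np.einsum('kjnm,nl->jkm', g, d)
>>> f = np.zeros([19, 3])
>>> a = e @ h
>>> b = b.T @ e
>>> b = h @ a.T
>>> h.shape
(5, 19)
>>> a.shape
(5, 19)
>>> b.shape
(5, 5)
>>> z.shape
(19, 19, 23)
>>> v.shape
(19, 23, 19, 5, 19)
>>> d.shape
(19, 5)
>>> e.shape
(5, 5)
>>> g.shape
(19, 19, 19, 23)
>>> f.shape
(19, 3)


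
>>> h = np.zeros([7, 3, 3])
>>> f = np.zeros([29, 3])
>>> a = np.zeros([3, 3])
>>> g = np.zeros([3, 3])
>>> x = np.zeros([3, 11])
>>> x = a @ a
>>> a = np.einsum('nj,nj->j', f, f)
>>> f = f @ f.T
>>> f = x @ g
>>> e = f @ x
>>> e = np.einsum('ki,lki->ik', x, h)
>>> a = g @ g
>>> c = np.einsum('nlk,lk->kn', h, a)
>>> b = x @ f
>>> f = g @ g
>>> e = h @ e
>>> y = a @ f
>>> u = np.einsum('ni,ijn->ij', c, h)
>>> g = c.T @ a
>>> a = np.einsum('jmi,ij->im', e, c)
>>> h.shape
(7, 3, 3)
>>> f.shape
(3, 3)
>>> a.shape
(3, 3)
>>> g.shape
(7, 3)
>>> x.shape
(3, 3)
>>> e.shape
(7, 3, 3)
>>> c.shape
(3, 7)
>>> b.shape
(3, 3)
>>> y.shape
(3, 3)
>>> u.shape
(7, 3)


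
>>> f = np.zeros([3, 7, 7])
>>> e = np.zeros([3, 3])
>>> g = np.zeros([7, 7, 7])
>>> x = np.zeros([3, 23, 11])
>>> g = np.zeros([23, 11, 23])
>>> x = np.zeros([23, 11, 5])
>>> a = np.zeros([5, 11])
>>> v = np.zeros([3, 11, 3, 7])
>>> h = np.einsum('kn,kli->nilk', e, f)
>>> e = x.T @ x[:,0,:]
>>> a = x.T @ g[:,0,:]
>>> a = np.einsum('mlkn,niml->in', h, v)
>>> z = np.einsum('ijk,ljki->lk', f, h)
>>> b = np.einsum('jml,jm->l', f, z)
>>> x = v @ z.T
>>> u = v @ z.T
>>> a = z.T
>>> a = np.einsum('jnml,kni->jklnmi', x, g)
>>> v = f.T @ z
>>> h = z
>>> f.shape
(3, 7, 7)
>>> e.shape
(5, 11, 5)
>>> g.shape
(23, 11, 23)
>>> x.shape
(3, 11, 3, 3)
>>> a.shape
(3, 23, 3, 11, 3, 23)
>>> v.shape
(7, 7, 7)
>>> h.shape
(3, 7)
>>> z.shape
(3, 7)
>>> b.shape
(7,)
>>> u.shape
(3, 11, 3, 3)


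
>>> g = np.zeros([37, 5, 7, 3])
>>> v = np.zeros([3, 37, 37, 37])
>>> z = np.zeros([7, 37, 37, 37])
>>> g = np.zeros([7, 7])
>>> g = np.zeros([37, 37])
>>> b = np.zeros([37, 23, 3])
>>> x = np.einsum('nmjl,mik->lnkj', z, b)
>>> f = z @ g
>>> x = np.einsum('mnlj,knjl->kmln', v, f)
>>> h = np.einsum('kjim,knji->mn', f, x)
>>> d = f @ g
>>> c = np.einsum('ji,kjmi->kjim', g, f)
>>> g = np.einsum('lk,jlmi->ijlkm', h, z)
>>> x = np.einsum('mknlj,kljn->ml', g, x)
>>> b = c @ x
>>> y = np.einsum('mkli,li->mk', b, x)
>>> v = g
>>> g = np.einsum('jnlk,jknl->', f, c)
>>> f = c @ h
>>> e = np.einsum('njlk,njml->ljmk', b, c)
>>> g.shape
()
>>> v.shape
(37, 7, 37, 3, 37)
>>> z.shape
(7, 37, 37, 37)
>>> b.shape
(7, 37, 37, 3)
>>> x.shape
(37, 3)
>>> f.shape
(7, 37, 37, 3)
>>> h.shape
(37, 3)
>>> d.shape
(7, 37, 37, 37)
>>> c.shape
(7, 37, 37, 37)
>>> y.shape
(7, 37)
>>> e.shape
(37, 37, 37, 3)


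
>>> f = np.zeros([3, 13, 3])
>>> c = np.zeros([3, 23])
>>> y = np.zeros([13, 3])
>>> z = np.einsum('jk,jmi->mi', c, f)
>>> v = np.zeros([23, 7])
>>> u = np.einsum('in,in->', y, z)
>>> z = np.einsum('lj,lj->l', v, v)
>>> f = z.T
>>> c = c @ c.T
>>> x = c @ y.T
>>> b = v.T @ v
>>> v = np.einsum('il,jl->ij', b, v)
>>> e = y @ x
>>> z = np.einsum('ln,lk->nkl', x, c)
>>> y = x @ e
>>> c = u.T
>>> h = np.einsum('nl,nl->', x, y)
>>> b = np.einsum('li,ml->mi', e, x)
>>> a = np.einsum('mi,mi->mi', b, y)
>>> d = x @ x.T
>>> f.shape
(23,)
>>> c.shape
()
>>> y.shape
(3, 13)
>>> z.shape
(13, 3, 3)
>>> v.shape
(7, 23)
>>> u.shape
()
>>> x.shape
(3, 13)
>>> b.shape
(3, 13)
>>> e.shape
(13, 13)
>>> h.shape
()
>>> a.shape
(3, 13)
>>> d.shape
(3, 3)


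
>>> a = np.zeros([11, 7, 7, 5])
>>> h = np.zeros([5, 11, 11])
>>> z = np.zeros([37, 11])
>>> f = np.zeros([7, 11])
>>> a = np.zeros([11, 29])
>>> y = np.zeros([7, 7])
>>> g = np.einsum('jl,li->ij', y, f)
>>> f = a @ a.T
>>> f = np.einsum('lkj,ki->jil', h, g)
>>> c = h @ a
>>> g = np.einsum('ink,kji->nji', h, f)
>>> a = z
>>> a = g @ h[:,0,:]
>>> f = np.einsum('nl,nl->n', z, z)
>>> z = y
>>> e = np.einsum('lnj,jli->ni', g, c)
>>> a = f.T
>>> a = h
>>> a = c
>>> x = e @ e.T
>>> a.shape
(5, 11, 29)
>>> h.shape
(5, 11, 11)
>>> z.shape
(7, 7)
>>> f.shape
(37,)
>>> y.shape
(7, 7)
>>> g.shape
(11, 7, 5)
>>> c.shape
(5, 11, 29)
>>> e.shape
(7, 29)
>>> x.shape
(7, 7)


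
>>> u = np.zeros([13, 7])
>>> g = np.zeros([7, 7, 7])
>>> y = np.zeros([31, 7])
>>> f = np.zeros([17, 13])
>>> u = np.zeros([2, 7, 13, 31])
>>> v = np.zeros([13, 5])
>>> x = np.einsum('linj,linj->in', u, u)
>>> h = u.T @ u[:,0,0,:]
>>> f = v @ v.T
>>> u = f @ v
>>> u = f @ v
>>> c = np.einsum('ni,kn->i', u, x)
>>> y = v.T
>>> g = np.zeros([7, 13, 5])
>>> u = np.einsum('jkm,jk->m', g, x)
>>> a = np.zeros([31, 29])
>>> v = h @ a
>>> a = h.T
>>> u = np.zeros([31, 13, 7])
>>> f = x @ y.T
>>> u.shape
(31, 13, 7)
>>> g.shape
(7, 13, 5)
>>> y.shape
(5, 13)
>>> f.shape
(7, 5)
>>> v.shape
(31, 13, 7, 29)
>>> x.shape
(7, 13)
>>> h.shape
(31, 13, 7, 31)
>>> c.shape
(5,)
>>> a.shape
(31, 7, 13, 31)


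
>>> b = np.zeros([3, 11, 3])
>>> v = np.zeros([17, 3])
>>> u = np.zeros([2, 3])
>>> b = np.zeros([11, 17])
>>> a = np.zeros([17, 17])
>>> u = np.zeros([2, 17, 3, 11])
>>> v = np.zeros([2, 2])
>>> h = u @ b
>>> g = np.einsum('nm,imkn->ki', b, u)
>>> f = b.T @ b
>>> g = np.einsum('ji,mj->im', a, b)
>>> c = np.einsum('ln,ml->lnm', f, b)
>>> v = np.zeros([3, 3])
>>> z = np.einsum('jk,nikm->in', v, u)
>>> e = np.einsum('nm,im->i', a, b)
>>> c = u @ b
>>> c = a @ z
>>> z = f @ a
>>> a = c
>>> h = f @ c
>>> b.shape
(11, 17)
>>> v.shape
(3, 3)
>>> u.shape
(2, 17, 3, 11)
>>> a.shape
(17, 2)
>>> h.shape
(17, 2)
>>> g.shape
(17, 11)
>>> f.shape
(17, 17)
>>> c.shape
(17, 2)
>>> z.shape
(17, 17)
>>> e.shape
(11,)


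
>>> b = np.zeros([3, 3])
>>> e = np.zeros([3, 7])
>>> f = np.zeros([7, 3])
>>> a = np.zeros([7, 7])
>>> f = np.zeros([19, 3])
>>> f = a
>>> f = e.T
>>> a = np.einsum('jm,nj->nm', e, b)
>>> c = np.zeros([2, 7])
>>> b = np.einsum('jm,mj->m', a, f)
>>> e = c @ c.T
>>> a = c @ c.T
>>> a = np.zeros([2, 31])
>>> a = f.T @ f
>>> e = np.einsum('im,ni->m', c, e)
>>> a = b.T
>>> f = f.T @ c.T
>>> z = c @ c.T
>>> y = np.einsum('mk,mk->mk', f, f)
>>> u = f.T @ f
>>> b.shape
(7,)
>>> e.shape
(7,)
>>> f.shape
(3, 2)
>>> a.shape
(7,)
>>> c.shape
(2, 7)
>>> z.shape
(2, 2)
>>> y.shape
(3, 2)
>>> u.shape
(2, 2)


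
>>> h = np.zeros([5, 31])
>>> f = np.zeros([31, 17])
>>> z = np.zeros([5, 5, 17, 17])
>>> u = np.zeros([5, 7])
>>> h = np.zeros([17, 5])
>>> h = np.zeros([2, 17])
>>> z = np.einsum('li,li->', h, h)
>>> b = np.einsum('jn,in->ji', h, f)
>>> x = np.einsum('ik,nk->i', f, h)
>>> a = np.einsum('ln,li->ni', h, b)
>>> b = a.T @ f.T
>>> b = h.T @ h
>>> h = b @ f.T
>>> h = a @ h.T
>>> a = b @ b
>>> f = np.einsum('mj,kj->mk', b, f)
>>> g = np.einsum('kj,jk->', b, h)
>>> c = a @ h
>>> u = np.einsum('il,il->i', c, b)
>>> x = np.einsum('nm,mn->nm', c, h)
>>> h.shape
(17, 17)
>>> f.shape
(17, 31)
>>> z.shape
()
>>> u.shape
(17,)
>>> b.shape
(17, 17)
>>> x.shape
(17, 17)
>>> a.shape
(17, 17)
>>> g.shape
()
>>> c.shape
(17, 17)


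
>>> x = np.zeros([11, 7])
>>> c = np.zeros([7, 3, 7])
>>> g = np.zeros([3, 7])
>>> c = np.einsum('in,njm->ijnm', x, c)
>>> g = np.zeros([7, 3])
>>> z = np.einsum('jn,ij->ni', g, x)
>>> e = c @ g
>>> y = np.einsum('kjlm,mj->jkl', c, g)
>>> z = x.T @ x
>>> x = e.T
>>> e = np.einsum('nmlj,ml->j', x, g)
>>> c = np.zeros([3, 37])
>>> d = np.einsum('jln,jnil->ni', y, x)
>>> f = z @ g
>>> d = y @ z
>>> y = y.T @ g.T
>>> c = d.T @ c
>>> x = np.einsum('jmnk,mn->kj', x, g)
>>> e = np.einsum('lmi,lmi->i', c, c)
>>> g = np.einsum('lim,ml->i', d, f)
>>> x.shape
(11, 3)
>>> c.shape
(7, 11, 37)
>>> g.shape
(11,)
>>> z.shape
(7, 7)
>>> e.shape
(37,)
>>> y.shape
(7, 11, 7)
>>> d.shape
(3, 11, 7)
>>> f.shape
(7, 3)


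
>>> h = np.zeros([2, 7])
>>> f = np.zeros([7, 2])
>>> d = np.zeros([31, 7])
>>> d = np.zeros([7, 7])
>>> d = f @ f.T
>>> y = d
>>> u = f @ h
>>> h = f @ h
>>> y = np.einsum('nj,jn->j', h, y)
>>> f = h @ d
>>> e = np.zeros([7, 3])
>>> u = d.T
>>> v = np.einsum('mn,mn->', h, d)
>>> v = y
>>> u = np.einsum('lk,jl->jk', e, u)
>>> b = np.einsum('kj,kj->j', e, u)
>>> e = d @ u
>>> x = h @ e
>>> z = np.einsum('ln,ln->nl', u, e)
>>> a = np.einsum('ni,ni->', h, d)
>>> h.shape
(7, 7)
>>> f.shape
(7, 7)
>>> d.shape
(7, 7)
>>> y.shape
(7,)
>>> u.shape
(7, 3)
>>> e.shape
(7, 3)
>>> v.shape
(7,)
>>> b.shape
(3,)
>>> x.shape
(7, 3)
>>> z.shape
(3, 7)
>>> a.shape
()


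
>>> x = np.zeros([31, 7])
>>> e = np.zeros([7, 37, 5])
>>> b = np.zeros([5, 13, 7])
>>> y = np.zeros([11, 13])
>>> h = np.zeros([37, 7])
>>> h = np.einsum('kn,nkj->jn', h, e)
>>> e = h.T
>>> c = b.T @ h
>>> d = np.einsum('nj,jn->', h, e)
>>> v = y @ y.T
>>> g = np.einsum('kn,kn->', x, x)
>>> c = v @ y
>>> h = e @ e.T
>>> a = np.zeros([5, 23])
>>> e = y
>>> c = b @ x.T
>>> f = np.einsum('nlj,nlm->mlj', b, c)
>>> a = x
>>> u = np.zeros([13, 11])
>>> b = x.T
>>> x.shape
(31, 7)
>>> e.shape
(11, 13)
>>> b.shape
(7, 31)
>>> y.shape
(11, 13)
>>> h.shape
(7, 7)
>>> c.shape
(5, 13, 31)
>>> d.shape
()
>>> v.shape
(11, 11)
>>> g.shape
()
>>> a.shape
(31, 7)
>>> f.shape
(31, 13, 7)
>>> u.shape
(13, 11)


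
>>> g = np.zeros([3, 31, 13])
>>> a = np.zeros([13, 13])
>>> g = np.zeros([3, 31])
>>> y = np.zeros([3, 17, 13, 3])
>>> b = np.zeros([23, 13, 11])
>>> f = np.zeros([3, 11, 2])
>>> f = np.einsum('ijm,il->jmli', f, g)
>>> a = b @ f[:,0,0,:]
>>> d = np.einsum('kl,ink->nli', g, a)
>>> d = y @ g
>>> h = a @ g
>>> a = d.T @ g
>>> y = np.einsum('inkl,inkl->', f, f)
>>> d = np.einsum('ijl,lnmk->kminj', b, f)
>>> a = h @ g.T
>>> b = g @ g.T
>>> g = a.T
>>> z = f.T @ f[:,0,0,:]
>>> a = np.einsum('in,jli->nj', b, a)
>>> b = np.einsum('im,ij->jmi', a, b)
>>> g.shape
(3, 13, 23)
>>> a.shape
(3, 23)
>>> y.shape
()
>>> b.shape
(3, 23, 3)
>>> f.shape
(11, 2, 31, 3)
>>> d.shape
(3, 31, 23, 2, 13)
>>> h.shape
(23, 13, 31)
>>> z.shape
(3, 31, 2, 3)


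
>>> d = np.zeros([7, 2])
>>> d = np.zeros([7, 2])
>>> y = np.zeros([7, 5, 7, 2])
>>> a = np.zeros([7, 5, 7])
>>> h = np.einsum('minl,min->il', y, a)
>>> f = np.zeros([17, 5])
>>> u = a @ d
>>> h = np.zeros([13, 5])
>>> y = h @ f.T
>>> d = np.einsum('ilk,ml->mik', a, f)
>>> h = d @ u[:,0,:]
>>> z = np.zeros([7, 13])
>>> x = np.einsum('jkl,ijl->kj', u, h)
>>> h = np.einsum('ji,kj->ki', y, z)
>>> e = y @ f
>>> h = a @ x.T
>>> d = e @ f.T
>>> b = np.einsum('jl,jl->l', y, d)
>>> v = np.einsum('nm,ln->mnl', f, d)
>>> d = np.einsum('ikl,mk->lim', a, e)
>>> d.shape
(7, 7, 13)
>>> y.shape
(13, 17)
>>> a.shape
(7, 5, 7)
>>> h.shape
(7, 5, 5)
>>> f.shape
(17, 5)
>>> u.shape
(7, 5, 2)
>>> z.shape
(7, 13)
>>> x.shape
(5, 7)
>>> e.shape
(13, 5)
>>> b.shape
(17,)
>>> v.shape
(5, 17, 13)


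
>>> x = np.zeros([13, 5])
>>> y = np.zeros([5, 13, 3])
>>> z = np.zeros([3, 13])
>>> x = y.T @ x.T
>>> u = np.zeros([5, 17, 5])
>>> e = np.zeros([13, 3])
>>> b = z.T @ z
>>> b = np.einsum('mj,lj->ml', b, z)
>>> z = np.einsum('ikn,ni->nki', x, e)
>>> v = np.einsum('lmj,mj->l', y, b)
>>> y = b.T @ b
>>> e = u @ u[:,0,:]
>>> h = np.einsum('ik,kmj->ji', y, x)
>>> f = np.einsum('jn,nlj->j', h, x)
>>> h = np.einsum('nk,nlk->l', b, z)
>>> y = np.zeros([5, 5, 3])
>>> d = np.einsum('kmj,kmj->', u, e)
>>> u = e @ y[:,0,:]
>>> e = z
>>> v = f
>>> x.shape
(3, 13, 13)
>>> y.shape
(5, 5, 3)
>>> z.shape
(13, 13, 3)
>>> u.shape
(5, 17, 3)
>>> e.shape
(13, 13, 3)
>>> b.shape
(13, 3)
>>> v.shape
(13,)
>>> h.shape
(13,)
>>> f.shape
(13,)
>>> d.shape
()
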